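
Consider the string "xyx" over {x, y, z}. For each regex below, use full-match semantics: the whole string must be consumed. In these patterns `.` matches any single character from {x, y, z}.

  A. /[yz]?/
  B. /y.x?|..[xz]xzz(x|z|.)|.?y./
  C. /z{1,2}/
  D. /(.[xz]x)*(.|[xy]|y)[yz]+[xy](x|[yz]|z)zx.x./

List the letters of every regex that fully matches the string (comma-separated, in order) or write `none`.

B

A → no match
B → match
C → no match — must start with "z"
D → no match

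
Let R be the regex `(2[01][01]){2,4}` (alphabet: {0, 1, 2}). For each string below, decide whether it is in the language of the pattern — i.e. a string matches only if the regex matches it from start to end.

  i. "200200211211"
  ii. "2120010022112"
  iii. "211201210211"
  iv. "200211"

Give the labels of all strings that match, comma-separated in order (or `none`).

i → match
ii → no match
iii → match
iv → match

i, iii, iv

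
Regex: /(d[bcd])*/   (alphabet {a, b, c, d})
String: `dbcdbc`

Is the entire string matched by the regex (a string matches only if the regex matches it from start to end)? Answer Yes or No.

No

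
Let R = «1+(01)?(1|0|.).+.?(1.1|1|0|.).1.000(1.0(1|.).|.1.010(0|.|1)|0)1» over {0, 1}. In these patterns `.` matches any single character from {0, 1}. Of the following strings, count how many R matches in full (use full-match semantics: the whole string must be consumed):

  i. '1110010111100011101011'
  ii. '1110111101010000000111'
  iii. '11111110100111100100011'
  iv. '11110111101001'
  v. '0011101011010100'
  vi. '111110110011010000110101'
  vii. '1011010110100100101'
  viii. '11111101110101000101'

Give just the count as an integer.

2

i → match
ii → no match
iii → no match
iv → no match
v → no match — must start with '1'
vi → match
vii → no match
viii → no match
Total matched: 2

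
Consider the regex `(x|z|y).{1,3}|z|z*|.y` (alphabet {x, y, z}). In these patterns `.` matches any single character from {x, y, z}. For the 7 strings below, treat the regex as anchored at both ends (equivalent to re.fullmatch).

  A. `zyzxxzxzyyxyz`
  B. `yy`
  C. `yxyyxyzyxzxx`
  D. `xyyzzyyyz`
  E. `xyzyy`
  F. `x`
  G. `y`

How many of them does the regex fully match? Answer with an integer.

A → no match
B → match
C → no match
D → no match
E → no match
F → no match
G → no match
Total matched: 1

1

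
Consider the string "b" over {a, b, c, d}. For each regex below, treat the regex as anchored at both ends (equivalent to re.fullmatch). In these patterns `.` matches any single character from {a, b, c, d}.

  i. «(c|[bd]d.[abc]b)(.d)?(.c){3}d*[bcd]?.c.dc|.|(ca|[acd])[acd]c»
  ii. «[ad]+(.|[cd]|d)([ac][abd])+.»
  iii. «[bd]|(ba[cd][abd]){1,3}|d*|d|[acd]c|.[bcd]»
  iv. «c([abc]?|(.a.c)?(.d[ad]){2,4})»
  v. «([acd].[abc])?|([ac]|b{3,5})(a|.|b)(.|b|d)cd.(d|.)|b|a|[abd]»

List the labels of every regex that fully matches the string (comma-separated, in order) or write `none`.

i, iii, v

i → match
ii → no match
iii → match
iv → no match — must start with "c"
v → match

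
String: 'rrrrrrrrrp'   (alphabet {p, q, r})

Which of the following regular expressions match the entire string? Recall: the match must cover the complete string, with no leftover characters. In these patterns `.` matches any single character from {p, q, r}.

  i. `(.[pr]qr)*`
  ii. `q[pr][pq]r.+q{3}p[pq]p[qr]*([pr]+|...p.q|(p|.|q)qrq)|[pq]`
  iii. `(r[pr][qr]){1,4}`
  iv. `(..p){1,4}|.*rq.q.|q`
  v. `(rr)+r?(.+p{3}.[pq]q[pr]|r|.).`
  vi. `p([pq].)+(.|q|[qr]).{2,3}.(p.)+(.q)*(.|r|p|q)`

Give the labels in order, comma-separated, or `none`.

i → no match
ii → no match
iii → no match
iv → no match
v → match
vi → no match — must start with 'p'

v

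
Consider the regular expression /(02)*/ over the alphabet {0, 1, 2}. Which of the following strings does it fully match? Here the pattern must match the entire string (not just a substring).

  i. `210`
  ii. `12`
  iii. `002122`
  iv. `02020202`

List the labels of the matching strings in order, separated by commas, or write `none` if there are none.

iv

i. `210` → no match
ii. `12` → no match
iii. `002122` → no match
iv. `02020202` → match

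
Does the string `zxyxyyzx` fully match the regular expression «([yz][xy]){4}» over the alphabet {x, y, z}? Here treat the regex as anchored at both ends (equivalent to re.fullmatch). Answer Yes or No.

Yes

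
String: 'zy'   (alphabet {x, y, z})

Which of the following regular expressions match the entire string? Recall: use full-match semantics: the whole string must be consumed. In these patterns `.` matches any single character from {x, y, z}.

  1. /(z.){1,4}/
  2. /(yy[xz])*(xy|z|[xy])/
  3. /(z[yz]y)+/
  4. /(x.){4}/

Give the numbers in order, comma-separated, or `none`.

1

1 → match
2 → no match
3 → no match
4 → no match — must start with 'x'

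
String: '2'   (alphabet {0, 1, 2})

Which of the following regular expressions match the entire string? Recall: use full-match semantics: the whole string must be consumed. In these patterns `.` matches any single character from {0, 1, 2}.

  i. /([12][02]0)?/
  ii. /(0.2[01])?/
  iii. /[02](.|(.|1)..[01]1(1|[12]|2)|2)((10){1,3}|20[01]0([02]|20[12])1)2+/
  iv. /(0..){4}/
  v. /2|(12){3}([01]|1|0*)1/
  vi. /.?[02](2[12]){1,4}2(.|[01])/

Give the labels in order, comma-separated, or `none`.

v

i → no match
ii → no match
iii → no match
iv → no match — must start with '0'
v → match
vi → no match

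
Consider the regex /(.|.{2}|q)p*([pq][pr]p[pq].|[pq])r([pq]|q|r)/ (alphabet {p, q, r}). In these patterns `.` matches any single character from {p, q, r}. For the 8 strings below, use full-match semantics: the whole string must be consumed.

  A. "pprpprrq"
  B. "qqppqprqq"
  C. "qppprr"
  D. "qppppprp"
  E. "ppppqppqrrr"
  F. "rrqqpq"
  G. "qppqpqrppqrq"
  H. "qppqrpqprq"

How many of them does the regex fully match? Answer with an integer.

A → match
B → no match
C → match
D → match
E → match
F → no match
G → no match
H → match
Total matched: 5

5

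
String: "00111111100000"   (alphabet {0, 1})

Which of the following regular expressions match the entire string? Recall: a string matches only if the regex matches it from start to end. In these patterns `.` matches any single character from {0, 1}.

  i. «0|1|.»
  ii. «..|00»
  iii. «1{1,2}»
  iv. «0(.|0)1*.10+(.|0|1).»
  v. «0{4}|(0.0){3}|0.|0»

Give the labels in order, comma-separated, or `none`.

i → no match
ii → no match
iii → no match — must start with "1"
iv → match
v → no match

iv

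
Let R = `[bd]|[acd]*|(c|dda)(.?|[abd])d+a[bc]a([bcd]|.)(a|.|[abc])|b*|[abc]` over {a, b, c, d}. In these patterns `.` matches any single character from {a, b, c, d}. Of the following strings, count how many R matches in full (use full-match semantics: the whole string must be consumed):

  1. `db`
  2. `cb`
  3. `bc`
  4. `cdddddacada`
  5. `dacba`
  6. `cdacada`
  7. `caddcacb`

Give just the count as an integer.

2

1 → no match
2 → no match
3 → no match
4 → match
5 → no match
6 → match
7 → no match
Total matched: 2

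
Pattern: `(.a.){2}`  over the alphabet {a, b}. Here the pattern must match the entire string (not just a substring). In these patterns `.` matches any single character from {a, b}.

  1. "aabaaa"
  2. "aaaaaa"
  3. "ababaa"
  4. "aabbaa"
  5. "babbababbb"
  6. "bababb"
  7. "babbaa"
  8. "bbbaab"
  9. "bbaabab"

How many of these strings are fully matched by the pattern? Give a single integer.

1. "aabaaa" → match
2. "aaaaaa" → match
3. "ababaa" → no match
4. "aabbaa" → match
5. "babbababbb" → no match
6. "bababb" → no match
7. "babbaa" → match
8. "bbbaab" → no match
9. "bbaabab" → no match
Total matched: 4

4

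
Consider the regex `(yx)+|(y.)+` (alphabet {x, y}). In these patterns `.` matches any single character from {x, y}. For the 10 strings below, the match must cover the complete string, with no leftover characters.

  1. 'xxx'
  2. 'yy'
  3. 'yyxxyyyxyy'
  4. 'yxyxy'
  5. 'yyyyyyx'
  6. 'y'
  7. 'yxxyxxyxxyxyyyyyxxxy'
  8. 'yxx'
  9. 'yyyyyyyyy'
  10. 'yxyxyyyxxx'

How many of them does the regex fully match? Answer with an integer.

1 → no match
2 → match
3 → no match
4 → no match
5 → no match
6 → no match
7 → no match
8 → no match
9 → no match
10 → no match
Total matched: 1

1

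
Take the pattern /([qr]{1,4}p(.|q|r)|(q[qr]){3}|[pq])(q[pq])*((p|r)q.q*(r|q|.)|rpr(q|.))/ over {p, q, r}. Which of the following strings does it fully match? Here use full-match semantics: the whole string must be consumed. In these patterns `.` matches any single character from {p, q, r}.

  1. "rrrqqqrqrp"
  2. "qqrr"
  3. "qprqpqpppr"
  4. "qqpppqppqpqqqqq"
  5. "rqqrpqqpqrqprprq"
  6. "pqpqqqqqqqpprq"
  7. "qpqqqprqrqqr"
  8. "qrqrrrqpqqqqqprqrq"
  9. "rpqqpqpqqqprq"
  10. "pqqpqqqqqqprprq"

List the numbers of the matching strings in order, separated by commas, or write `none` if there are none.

1 → no match
2 → no match
3 → no match
4 → no match
5 → no match
6 → no match
7 → no match
8 → no match
9 → no match
10 → no match

none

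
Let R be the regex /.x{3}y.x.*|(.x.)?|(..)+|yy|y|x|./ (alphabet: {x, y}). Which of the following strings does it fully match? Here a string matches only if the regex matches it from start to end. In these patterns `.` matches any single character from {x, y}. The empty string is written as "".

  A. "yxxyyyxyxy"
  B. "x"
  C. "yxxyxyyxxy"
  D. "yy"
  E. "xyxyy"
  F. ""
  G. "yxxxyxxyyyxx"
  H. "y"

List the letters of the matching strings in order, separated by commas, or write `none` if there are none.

A → match
B → match
C → match
D → match
E → no match
F → match
G → match
H → match

A, B, C, D, F, G, H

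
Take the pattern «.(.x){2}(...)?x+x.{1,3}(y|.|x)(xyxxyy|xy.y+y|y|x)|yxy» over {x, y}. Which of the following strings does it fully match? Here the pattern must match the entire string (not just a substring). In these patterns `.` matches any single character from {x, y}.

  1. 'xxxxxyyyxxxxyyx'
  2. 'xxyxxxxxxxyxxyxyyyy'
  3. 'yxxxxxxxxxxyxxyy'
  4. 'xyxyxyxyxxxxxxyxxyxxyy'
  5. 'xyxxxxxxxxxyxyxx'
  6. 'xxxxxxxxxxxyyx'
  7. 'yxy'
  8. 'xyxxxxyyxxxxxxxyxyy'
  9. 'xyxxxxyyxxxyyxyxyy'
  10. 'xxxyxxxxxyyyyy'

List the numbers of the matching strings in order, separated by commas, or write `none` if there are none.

1 → match
2 → no match
3 → match
4 → match
5 → match
6 → match
7 → match
8 → match
9 → match
10 → match

1, 3, 4, 5, 6, 7, 8, 9, 10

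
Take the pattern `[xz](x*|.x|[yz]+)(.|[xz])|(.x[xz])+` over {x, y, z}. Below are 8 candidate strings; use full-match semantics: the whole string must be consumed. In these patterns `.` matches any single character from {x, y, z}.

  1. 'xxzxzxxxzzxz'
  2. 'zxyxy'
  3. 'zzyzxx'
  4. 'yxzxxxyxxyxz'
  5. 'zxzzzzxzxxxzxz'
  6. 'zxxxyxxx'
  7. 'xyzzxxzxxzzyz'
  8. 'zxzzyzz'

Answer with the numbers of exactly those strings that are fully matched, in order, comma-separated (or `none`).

4

1 → no match
2 → no match
3 → no match
4 → match
5 → no match
6 → no match
7 → no match
8 → no match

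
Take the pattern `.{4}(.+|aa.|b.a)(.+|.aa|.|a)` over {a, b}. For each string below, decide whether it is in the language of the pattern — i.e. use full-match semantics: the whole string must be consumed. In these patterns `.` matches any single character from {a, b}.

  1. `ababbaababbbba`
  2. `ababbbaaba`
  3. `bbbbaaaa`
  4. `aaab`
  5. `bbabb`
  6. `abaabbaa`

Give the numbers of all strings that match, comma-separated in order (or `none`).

1, 2, 3, 6

1 → match
2. `ababbbaaba` → match
3. `bbbbaaaa` → match
4. `aaab` → no match
5. `bbabb` → no match
6. `abaabbaa` → match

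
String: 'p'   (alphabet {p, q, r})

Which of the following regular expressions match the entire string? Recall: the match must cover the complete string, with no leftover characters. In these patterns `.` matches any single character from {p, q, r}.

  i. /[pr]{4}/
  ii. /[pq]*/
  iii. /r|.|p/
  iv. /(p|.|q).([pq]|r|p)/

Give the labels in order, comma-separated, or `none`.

i → no match
ii → match
iii → match
iv → no match

ii, iii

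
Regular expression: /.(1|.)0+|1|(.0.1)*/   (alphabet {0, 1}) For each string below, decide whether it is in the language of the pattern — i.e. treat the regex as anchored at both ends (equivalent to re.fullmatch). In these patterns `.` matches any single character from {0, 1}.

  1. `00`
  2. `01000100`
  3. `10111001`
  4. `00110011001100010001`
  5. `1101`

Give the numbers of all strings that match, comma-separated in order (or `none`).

3, 4

1 → no match
2 → no match
3 → match
4 → match
5 → no match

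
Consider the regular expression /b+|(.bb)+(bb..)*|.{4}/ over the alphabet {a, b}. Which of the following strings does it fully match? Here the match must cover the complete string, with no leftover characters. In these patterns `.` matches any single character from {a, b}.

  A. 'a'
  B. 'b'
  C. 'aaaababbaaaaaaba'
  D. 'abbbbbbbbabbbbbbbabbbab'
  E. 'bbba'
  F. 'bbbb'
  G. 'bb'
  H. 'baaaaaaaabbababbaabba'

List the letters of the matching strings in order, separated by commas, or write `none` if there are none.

A → no match
B → match
C → no match
D → match
E → match
F → match
G → match
H → no match

B, D, E, F, G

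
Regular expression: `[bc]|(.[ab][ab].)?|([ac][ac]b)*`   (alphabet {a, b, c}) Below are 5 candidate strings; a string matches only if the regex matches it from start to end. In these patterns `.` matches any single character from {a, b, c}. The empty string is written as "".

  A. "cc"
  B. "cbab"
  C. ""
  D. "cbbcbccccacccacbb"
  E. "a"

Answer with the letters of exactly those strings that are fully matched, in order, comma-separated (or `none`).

B, C

A. "cc" → no match
B. "cbab" → match
C. "" → match
D → no match
E. "a" → no match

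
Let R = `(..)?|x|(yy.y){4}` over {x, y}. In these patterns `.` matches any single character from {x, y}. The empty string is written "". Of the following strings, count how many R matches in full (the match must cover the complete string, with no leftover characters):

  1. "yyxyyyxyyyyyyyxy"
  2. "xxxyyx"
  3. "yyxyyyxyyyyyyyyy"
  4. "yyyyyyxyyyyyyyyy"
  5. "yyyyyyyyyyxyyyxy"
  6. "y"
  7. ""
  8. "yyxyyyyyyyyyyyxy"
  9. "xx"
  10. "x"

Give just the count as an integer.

1 → match
2 → no match
3 → match
4 → match
5 → match
6 → no match
7 → match
8 → match
9 → match
10 → match
Total matched: 8

8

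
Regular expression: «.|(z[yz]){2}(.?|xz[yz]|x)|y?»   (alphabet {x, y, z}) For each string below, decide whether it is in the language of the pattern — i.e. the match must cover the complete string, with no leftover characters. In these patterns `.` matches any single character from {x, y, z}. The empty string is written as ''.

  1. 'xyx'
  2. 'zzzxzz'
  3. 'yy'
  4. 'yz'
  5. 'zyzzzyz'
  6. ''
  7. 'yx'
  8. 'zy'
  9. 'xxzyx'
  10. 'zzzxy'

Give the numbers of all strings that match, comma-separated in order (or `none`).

1 → no match
2 → no match
3 → no match
4 → no match
5 → no match
6 → match
7 → no match
8 → no match
9 → no match
10 → no match

6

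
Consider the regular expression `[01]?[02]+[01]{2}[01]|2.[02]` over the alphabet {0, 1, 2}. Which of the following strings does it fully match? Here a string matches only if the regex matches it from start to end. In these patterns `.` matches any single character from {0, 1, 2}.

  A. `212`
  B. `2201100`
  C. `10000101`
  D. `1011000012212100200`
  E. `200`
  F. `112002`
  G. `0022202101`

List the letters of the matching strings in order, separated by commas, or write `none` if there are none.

A → match
B → no match
C → match
D → no match
E → match
F → no match
G → match

A, C, E, G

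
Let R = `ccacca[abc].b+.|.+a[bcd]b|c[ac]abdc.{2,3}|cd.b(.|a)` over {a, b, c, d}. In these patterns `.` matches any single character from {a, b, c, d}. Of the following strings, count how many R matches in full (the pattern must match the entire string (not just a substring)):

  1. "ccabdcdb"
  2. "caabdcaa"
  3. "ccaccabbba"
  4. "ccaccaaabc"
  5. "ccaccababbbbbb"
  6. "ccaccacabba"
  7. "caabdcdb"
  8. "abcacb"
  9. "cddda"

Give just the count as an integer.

1 → match
2 → match
3 → match
4 → match
5 → match
6 → match
7 → match
8 → match
9 → no match
Total matched: 8

8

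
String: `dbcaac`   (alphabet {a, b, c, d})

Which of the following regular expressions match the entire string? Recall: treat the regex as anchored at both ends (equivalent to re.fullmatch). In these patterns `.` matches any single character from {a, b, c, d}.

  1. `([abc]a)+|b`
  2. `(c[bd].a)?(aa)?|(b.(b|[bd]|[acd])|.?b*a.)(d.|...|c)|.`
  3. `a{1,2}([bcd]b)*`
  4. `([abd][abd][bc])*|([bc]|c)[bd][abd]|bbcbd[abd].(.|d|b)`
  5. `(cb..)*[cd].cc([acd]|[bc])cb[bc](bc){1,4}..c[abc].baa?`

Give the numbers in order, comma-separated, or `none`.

1 → no match
2 → no match
3 → no match — must start with `a`
4 → match
5 → no match

4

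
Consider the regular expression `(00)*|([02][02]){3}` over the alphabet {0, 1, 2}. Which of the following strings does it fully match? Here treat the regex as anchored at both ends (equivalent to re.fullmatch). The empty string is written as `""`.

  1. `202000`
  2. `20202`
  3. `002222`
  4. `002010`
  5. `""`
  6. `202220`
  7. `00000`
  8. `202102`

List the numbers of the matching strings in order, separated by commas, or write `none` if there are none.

1, 3, 5, 6

1 → match
2 → no match
3 → match
4 → no match
5 → match
6 → match
7 → no match
8 → no match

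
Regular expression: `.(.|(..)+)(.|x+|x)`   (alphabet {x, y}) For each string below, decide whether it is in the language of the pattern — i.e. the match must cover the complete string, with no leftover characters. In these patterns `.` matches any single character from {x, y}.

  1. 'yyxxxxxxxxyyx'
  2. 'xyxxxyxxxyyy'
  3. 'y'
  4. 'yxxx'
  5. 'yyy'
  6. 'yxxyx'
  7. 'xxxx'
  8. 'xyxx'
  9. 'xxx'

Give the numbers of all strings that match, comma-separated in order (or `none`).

2, 4, 5, 7, 8, 9

1 → no match
2 → match
3 → no match
4 → match
5 → match
6 → no match
7 → match
8 → match
9 → match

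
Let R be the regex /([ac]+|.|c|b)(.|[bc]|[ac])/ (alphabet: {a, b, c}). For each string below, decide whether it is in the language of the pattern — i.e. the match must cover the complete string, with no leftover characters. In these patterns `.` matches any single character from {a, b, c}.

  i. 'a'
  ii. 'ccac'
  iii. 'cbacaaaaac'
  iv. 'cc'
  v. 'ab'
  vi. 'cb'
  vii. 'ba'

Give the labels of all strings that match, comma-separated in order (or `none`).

i → no match
ii → match
iii → no match
iv → match
v → match
vi → match
vii → match

ii, iv, v, vi, vii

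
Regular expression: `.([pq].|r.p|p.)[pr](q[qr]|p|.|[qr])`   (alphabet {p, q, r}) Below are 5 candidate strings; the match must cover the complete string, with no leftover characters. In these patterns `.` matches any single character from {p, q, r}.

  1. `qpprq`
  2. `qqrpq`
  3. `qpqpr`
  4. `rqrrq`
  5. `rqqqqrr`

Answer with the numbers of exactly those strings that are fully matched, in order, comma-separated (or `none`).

1 → match
2 → match
3 → match
4 → match
5 → no match

1, 2, 3, 4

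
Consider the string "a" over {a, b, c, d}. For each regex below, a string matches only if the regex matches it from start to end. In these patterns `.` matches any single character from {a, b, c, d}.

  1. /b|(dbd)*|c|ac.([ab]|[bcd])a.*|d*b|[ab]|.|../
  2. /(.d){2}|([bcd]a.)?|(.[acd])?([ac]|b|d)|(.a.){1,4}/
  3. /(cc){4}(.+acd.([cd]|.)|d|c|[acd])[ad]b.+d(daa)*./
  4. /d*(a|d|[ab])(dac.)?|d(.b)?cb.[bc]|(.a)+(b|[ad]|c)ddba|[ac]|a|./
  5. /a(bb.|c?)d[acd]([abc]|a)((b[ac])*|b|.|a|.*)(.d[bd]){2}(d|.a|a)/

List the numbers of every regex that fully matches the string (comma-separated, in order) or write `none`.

1 → match
2 → match
3 → no match — must start with "cc"
4 → match
5 → no match

1, 2, 4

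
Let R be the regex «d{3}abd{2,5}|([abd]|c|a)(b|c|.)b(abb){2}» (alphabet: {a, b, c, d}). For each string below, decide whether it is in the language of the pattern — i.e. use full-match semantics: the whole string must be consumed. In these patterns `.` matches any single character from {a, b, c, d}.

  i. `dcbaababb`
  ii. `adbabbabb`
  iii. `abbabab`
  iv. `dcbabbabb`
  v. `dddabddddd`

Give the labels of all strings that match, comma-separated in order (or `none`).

i → no match
ii → match
iii → no match
iv → match
v → match

ii, iv, v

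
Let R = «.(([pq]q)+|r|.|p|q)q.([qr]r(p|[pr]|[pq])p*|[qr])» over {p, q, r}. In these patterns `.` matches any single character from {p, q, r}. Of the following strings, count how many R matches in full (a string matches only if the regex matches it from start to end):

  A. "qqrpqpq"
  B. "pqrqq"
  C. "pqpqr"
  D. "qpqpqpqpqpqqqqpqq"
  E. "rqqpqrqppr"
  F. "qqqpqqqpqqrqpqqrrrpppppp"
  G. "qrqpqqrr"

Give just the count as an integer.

A. "qqrpqpq" → no match
B. "pqrqq" → no match
C. "pqpqr" → no match
D → no match
E. "rqqpqrqppr" → no match
F → no match
G. "qrqpqqrr" → no match
Total matched: 0

0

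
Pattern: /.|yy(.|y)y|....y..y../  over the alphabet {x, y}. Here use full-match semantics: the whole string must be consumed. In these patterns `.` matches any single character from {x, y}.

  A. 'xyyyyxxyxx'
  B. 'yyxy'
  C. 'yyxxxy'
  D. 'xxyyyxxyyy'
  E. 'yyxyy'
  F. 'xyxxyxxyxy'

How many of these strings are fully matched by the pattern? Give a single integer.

4

A → match
B → match
C → no match
D → match
E → no match
F → match
Total matched: 4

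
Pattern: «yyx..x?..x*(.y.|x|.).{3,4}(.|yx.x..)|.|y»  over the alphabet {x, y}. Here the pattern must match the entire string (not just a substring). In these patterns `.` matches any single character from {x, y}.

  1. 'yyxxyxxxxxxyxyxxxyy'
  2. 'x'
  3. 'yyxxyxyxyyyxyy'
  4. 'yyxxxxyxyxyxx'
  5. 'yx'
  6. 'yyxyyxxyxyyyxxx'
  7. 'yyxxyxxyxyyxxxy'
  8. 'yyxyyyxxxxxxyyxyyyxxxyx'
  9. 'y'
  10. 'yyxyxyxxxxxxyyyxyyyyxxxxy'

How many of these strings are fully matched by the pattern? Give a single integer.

1 → match
2. 'x' → match
3 → match
4 → match
5. 'yx' → no match
6 → match
7 → match
8 → match
9. 'y' → match
10 → match
Total matched: 9

9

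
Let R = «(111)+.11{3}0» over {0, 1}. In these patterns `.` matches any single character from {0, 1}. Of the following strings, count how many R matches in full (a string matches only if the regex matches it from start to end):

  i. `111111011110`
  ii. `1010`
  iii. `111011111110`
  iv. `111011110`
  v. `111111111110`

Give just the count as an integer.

i → match
ii → no match — must start with `111`
iii → no match
iv → match
v → match
Total matched: 3

3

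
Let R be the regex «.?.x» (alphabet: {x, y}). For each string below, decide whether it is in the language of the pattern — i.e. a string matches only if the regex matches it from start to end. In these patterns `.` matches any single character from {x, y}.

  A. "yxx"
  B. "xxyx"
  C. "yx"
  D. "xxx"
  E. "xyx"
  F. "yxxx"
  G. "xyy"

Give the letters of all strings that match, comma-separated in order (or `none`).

A → match
B → no match
C → match
D → match
E → match
F → no match
G → no match — must end with "x"

A, C, D, E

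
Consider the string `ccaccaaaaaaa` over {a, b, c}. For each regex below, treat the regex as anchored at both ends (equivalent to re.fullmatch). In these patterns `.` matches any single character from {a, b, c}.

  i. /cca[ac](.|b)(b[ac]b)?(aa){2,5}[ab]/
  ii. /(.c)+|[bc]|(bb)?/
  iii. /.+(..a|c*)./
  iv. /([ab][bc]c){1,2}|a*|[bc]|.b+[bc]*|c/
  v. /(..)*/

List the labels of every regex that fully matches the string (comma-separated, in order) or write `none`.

i → match
ii → no match
iii → match
iv → no match
v → match

i, iii, v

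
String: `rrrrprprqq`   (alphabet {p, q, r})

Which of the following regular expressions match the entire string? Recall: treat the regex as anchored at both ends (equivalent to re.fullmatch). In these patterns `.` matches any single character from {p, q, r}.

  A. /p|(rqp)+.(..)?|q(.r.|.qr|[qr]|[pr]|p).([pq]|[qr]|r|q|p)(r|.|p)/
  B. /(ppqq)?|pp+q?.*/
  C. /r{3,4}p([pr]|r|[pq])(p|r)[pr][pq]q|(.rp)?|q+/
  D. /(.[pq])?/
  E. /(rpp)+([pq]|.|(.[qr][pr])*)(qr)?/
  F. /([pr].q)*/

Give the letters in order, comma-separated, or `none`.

A → no match
B → no match
C → match
D → no match
E → no match — must start with `rpp`
F → no match

C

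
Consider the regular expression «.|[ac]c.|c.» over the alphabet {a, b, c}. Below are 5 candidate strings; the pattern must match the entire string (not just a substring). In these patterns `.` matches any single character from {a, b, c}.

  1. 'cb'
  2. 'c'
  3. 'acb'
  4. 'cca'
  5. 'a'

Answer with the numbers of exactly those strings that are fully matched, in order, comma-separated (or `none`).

1, 2, 3, 4, 5

1 → match
2 → match
3 → match
4 → match
5 → match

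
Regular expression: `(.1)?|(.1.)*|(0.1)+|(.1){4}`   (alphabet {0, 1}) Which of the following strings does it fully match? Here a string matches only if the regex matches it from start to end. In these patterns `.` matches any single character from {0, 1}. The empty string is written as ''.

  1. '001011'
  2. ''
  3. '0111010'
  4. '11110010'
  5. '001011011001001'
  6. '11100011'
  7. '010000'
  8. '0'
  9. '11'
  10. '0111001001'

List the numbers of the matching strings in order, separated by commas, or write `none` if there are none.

1 → match
2 → match
3 → no match
4 → no match
5 → match
6 → no match
7 → no match
8 → no match
9 → match
10 → no match

1, 2, 5, 9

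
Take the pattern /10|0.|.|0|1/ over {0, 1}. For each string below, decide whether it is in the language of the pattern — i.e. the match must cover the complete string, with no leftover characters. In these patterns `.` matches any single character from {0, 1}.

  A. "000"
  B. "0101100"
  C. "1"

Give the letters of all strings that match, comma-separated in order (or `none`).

A → no match
B → no match
C → match

C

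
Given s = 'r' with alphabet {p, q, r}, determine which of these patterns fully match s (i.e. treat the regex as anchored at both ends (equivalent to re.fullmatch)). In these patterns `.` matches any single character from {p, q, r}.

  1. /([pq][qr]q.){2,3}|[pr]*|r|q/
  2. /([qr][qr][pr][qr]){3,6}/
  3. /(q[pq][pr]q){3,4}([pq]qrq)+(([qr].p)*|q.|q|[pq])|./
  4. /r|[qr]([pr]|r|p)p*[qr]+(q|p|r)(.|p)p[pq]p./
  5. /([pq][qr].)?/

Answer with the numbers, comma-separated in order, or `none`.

1, 3, 4

1 → match
2 → no match
3 → match
4 → match
5 → no match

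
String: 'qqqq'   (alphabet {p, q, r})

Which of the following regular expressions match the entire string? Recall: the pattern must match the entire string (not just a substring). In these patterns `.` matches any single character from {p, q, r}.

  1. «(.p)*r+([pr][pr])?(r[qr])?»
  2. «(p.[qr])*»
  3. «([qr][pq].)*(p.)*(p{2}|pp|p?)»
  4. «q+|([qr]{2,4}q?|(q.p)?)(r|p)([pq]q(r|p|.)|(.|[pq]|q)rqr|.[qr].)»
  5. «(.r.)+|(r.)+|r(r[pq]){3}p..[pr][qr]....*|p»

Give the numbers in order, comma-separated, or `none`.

1 → no match
2 → no match
3 → no match
4 → match
5 → no match

4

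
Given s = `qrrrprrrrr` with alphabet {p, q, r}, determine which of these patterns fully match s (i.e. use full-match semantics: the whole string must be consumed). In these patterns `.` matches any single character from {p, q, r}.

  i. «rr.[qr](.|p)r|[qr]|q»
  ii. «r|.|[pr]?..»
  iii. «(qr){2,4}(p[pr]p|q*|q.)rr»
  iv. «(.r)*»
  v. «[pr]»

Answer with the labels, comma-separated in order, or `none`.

iv

i → no match
ii → no match
iii → no match
iv → match
v → no match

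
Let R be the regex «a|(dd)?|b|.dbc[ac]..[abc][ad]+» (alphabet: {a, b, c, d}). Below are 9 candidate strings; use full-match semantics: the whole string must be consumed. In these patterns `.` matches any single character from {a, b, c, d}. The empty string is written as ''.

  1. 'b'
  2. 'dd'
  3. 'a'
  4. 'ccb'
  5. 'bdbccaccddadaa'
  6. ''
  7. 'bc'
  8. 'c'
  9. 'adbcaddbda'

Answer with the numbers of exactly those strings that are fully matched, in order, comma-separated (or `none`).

1, 2, 3, 5, 6, 9

1 → match
2 → match
3 → match
4 → no match
5 → match
6 → match
7 → no match
8 → no match
9 → match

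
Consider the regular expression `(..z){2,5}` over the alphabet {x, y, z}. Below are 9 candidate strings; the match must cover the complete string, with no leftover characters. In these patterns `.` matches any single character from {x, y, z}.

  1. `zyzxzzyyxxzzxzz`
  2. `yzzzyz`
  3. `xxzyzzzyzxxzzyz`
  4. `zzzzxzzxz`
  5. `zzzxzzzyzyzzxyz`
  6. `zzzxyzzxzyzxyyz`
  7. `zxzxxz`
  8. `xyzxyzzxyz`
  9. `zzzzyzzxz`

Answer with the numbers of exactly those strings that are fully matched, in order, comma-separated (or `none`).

2, 3, 4, 5, 7, 9

1 → no match
2 → match
3 → match
4 → match
5 → match
6 → no match
7 → match
8 → no match
9 → match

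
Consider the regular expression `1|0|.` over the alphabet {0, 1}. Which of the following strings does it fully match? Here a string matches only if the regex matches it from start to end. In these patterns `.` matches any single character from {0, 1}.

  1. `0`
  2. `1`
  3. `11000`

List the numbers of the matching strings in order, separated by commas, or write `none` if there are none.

1 → match
2 → match
3 → no match

1, 2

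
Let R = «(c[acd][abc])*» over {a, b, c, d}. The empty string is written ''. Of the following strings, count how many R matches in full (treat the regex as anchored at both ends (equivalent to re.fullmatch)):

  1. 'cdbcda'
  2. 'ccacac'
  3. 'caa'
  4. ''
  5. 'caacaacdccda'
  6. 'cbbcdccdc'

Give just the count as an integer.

5

1 → match
2 → match
3 → match
4 → match
5 → match
6 → no match
Total matched: 5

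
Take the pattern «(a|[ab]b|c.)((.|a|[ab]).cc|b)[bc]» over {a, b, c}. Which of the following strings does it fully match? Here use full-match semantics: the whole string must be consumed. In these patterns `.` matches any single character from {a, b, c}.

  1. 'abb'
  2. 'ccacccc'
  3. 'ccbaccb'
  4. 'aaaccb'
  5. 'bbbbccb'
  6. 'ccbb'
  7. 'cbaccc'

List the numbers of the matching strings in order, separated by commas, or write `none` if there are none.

1 → match
2 → match
3 → match
4 → match
5 → match
6 → match
7 → no match

1, 2, 3, 4, 5, 6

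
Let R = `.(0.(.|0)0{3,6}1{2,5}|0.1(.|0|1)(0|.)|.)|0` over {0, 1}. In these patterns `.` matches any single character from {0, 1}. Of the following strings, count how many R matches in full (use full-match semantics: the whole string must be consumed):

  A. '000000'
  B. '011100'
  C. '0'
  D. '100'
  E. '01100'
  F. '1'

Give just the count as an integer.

A. '000000' → no match
B. '011100' → no match
C. '0' → match
D. '100' → no match
E. '01100' → no match
F. '1' → no match
Total matched: 1

1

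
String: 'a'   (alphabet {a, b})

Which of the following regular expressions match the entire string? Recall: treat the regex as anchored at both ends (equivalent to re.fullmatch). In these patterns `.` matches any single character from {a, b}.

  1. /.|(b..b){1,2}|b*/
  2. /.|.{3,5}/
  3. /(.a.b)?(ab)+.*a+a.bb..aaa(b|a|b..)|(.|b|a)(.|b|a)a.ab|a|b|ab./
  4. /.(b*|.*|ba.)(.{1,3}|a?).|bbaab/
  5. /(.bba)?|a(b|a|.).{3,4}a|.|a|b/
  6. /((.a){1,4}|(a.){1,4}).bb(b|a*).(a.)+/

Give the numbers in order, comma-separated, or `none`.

1 → match
2 → match
3 → match
4 → no match
5 → match
6 → no match

1, 2, 3, 5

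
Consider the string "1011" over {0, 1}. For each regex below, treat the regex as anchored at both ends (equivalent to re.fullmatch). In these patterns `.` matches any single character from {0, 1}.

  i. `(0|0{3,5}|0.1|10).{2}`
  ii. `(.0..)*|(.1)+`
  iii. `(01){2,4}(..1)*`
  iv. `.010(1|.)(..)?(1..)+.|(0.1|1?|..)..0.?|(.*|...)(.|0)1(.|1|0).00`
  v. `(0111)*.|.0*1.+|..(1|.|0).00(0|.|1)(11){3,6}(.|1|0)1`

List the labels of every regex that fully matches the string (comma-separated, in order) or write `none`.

i → match
ii → match
iii → no match — must start with "01"
iv → no match
v → match

i, ii, v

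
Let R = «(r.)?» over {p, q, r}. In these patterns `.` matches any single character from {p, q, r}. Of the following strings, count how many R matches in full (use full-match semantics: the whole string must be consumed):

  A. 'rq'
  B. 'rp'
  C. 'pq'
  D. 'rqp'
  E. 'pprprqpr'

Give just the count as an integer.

A → match
B → match
C → no match
D → no match
E → no match
Total matched: 2

2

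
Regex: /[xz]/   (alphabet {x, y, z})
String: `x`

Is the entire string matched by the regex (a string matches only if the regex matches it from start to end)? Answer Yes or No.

Yes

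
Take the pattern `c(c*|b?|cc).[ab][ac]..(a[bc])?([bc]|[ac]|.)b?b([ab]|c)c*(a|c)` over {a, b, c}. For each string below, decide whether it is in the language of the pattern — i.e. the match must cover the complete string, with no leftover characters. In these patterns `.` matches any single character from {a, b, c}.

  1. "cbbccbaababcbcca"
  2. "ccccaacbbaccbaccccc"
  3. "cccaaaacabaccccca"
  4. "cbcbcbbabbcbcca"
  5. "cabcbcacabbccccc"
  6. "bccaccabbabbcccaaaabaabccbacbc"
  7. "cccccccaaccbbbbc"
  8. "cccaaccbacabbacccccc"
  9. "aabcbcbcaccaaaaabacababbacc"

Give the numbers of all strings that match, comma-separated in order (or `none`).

1 → no match
2 → match
3 → match
4 → no match
5 → match
6 → no match — must start with "c"
7 → match
8 → match
9 → no match — must start with "c"

2, 3, 5, 7, 8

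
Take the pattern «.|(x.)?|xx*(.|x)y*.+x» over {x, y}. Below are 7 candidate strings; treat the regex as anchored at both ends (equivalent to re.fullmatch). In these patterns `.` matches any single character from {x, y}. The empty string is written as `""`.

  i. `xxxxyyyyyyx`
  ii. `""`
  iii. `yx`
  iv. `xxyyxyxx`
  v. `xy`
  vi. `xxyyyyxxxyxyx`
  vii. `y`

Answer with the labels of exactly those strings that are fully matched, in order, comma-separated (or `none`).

i → match
ii → match
iii → no match
iv → match
v → match
vi → match
vii → match

i, ii, iv, v, vi, vii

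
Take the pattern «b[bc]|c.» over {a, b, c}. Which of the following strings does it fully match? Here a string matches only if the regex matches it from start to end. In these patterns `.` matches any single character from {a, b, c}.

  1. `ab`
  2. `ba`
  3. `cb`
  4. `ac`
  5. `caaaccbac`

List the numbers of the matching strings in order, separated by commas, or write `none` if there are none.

1 → no match
2 → no match
3 → match
4 → no match
5 → no match

3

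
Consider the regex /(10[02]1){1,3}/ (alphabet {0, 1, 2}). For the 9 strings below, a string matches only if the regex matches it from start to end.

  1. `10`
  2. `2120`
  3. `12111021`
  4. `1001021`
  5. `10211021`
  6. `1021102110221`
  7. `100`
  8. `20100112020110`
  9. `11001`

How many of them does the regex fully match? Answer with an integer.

1 → no match — must end with `1`
2 → no match — must start with `10`
3 → no match — must start with `10`
4 → no match
5 → match
6 → no match
7 → no match — must end with `1`
8 → no match — must start with `10`
9 → no match — must start with `10`
Total matched: 1

1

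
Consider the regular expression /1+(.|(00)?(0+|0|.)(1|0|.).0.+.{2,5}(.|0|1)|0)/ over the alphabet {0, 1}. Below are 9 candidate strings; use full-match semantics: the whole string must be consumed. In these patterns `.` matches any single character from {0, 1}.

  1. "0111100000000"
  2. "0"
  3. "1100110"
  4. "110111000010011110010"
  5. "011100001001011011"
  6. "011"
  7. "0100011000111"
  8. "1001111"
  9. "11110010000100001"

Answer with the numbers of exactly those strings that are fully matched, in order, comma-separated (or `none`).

9

1 → no match — must start with "1"
2 → no match — must start with "1"
3 → no match
4 → no match
5 → no match — must start with "1"
6 → no match — must start with "1"
7 → no match — must start with "1"
8 → no match
9 → match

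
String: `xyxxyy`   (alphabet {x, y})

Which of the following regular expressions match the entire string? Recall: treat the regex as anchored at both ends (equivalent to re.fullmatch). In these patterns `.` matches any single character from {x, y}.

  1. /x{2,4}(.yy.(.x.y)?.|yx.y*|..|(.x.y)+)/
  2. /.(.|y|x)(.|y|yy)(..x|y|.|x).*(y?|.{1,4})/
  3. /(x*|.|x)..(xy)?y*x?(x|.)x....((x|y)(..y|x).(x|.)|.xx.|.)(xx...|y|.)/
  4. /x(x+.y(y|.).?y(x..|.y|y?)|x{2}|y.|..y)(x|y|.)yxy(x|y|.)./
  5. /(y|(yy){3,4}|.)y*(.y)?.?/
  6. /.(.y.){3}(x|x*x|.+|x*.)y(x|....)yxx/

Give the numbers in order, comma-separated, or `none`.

2

1 → no match
2 → match
3 → no match
4 → no match
5 → no match
6 → no match — must end with `yxx`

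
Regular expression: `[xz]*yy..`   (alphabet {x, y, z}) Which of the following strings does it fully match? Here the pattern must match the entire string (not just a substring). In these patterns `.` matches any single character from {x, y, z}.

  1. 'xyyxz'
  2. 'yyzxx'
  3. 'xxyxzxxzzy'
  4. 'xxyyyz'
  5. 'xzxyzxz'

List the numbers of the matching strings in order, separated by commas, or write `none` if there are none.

1 → match
2 → no match
3 → no match
4 → match
5 → no match

1, 4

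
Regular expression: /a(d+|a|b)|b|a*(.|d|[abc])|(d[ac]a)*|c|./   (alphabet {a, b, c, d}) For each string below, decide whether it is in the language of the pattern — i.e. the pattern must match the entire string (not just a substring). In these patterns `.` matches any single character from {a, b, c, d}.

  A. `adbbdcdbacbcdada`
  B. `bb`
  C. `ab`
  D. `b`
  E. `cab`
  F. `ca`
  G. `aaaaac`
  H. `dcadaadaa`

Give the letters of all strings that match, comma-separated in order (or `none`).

A → no match
B → no match
C → match
D → match
E → no match
F → no match
G → match
H → match

C, D, G, H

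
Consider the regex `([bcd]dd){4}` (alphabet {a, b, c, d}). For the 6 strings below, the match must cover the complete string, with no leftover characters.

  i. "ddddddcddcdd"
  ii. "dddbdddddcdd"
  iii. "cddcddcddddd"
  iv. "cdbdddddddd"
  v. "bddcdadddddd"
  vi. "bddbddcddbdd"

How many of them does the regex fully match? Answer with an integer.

i → match
ii → match
iii → match
iv → no match
v → no match
vi → match
Total matched: 4

4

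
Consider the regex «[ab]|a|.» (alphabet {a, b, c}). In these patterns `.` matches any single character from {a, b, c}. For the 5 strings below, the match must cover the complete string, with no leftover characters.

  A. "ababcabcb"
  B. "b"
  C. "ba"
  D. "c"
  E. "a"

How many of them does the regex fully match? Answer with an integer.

A. "ababcabcb" → no match
B. "b" → match
C. "ba" → no match
D. "c" → match
E. "a" → match
Total matched: 3

3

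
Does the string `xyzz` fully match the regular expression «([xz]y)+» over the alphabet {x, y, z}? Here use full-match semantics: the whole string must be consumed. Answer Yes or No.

Every match must end with `y`, but `xyzz` does not.

No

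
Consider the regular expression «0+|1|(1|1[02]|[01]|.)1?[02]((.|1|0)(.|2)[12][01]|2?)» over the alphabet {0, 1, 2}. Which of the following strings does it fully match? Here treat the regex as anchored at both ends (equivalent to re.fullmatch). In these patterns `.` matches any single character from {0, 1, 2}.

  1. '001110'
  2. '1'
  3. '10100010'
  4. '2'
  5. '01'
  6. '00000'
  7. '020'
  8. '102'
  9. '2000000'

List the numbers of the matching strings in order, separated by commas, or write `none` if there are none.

1 → match
2 → match
3 → match
4 → no match
5 → no match
6 → match
7 → no match
8 → match
9 → no match

1, 2, 3, 6, 8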